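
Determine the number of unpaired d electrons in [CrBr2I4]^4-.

Ligand charges: each bromide is −1; each iodide is −1. With an overall charge of −4 the chromium centre must be in the +2 oxidation state.
Group 6 minus oxidation state 2 gives a d⁴ configuration.
The spin state decides the count: Bromide and iodide are weak-field ligands for a first-row metal, so the complex is high-spin.
An octahedral high-spin d⁴ ion is t₂g³e_g¹, giving 4 unpaired electrons.

4 unpaired electrons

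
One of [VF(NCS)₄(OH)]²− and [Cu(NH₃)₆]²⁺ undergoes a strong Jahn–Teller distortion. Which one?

[VF(NCS)₄(OH)]²−: Ligand charges: each fluoride is −1; each isothiocyanate is −1; each hydroxide is −1. With an overall charge of −2 the vanadium centre must be in the +4 oxidation state. Vanadium is a group-5 element; V(IV) is therefore d¹. The d¹ configuration leaves the e_g set evenly filled (or empty) — no strong Jahn–Teller driving force.
[Cu(NH₃)₆]²⁺: Ligand charges: ammonia is neutral. With an overall charge of +2 the copper centre must be in the +2 oxidation state. Copper is a group-11 element; Cu(II) is therefore d⁹. The t₂g⁶e_g³ configuration has an unevenly filled e_g set; the Jahn–Teller theorem predicts a tetragonal distortion (typically axial elongation) to lift the degeneracy.

[Cu(NH₃)₆]²⁺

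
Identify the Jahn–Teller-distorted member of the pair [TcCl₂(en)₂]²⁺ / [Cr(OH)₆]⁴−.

[TcCl₂(en)₂]²⁺: Each chloride is −1; ethylenediamine is neutral; balancing the +2 overall charge requires Tc(IV). Tc sits in group 7, so the d-electron count is 7 − 4 = 3. The d³ configuration leaves the e_g set evenly filled (or empty) — no strong Jahn–Teller driving force.
[Cr(OH)₆]⁴−: Ligand charges: each hydroxide is −1. With an overall charge of −4 the chromium centre must be in the +2 oxidation state. Chromium is a group-6 element; Cr(II) is therefore d⁴. Hydroxide is a weak-field ligand for a first-row metal, so the complex is high-spin. The t₂g³e_g¹ (high-spin) configuration has an unevenly filled e_g set; the Jahn–Teller theorem predicts a tetragonal distortion (typically axial elongation) to lift the degeneracy.

[Cr(OH)₆]⁴−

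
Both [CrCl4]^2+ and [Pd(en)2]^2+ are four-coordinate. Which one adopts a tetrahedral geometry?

For [CrCl4]^2+: Ligand charges: each chloride is −1. With an overall charge of +2 the chromium centre must be in the +6 oxidation state. Cr sits in group 6, so the d-electron count is 6 − 6 = 0. A d⁰ ion has no crystal-field stabilisation preference between square planar and tetrahedral, so four ligands adopt the sterically favoured tetrahedral geometry. → tetrahedral.
For [Pd(en)2]^2+: Ethylenediamine is neutral; balancing the +2 overall charge requires Pd(II). Palladium is a group-10 element; Pd(II) is therefore d⁸. A 4d d⁸ ion has a large crystal-field splitting; square planar leaves the high-energy d_{x²−y²} orbital empty and maximises CFSE. → square planar.

[CrCl4]^2+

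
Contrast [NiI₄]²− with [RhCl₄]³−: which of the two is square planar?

For [NiI₄]²−: Summing ligand charges against the −2 overall charge gives an oxidation state of +2 for nickel. Ni sits in group 10, so the d-electron count is 10 − 2 = 8. Iodide is a weak-field ligand. With weak-field ligands the CFSE gain from square planar is small, so a 3d d⁸ ion takes the sterically preferred tetrahedral geometry. → tetrahedral.
For [RhCl₄]³−: Ligand charges: each chloride is −1. With an overall charge of −3 the rhodium centre must be in the +1 oxidation state. Rhodium is a group-9 element; Rh(I) is therefore d⁸. A 4d d⁸ ion has a large crystal-field splitting; square planar leaves the high-energy d_{x²−y²} orbital empty and maximises CFSE. → square planar.

[RhCl₄]³−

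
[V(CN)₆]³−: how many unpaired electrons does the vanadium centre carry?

Each cyanide is −1; balancing the −3 overall charge requires V(III).
Group 5 minus oxidation state 3 gives a d² configuration.
In an octahedral field the d² configuration is t₂g²e_g⁰ (only one arrangement possible), giving 2 unpaired electrons.

2 unpaired electrons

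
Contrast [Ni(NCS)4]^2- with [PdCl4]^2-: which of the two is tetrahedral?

[Ni(NCS)4]^2-

For [Ni(NCS)4]^2-: Each isothiocyanate is −1; balancing the −2 overall charge requires Ni(II). Ni sits in group 10, so the d-electron count is 10 − 2 = 8. Isothiocyanate is a weak-field ligand. With weak-field ligands the CFSE gain from square planar is small, so a 3d d⁸ ion takes the sterically preferred tetrahedral geometry. → tetrahedral.
For [PdCl4]^2-: Ligand charges: each chloride is −1. With an overall charge of −2 the palladium centre must be in the +2 oxidation state. Group 10 minus oxidation state 2 gives a d⁸ configuration. A 4d d⁸ ion has a large crystal-field splitting; square planar leaves the high-energy d_{x²−y²} orbital empty and maximises CFSE. → square planar.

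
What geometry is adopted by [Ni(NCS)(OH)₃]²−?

tetrahedral

Each isothiocyanate is −1; each hydroxide is −1; balancing the −2 overall charge requires Ni(II).
Ni sits in group 10, so the d-electron count is 10 − 2 = 8.
With 4 monodentate ligands the coordination number is 4.
Hydroxide and isothiocyanate are weak-field ligands.
With weak-field ligands the CFSE gain from square planar is small, so a 3d d⁸ ion takes the sterically preferred tetrahedral geometry.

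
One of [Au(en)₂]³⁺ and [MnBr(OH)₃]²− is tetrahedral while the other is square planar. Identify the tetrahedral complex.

For [Au(en)₂]³⁺: Summing ligand charges against the +3 overall charge gives an oxidation state of +3 for gold. Group 11 minus oxidation state 3 gives a d⁸ configuration. A 5d d⁸ ion has a large crystal-field splitting; square planar leaves the high-energy d_{x²−y²} orbital empty and maximises CFSE. → square planar.
For [MnBr(OH)₃]²−: Summing ligand charges against the −2 overall charge gives an oxidation state of +2 for manganese. Manganese is a group-7 element; Mn(II) is therefore d⁵. A high-spin d⁵ ion has zero CFSE in either geometry, so four ligands adopt the sterically favoured tetrahedral geometry. → tetrahedral.

[MnBr(OH)₃]²−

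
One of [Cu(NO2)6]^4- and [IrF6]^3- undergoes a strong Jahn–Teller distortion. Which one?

[Cu(NO2)6]^4-: Summing ligand charges against the −4 overall charge gives an oxidation state of +2 for copper. Copper is a group-11 element; Cu(II) is therefore d⁹. The t₂g⁶e_g³ configuration has an unevenly filled e_g set; the Jahn–Teller theorem predicts a tetragonal distortion (typically axial elongation) to lift the degeneracy.
[IrF6]^3-: Each fluoride is −1; balancing the −3 overall charge requires Ir(III). Ir sits in group 9, so the d-electron count is 9 − 3 = 6. A 5d ion has a large Δₒ and is invariably low-spin. The d⁶ configuration leaves the e_g set evenly filled (or empty) — no strong Jahn–Teller driving force.

[Cu(NO2)6]^4-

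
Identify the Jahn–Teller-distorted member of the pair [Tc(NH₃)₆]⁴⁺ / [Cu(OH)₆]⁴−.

[Cu(OH)₆]⁴−

[Tc(NH₃)₆]⁴⁺: Summing ligand charges against the +4 overall charge gives an oxidation state of +4 for technetium. Tc sits in group 7, so the d-electron count is 7 − 4 = 3. The d³ configuration leaves the e_g set evenly filled (or empty) — no strong Jahn–Teller driving force.
[Cu(OH)₆]⁴−: Summing ligand charges against the −4 overall charge gives an oxidation state of +2 for copper. Cu sits in group 11, so the d-electron count is 11 − 2 = 9. The t₂g⁶e_g³ configuration has an unevenly filled e_g set; the Jahn–Teller theorem predicts a tetragonal distortion (typically axial elongation) to lift the degeneracy.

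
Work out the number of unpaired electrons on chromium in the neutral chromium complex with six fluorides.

Ligand charges: each fluoride is −1. With an overall charge of 0 the chromium centre must be in the +6 oxidation state.
Cr sits in group 6, so the d-electron count is 6 − 6 = 0.
In an octahedral field the d⁰ configuration is t₂g⁰e_g⁰, giving 0 unpaired electrons.

0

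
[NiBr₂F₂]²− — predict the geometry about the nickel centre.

tetrahedral

Summing ligand charges against the −2 overall charge gives an oxidation state of +2 for nickel.
Ni sits in group 10, so the d-electron count is 10 − 2 = 8.
Coordination number: 4.
Bromide and fluoride are weak-field ligands.
With weak-field ligands the CFSE gain from square planar is small, so a 3d d⁸ ion takes the sterically preferred tetrahedral geometry.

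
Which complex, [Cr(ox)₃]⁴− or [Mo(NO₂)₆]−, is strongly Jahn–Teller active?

[Cr(ox)₃]⁴−

[Cr(ox)₃]⁴−: Ligand charges: each oxalate is −2. With an overall charge of −4 the chromium centre must be in the +2 oxidation state. Group 6 minus oxidation state 2 gives a d⁴ configuration. Oxalate is a weak-field ligand for a first-row metal, so the complex is high-spin. The t₂g³e_g¹ (high-spin) configuration has an unevenly filled e_g set; the Jahn–Teller theorem predicts a tetragonal distortion (typically axial elongation) to lift the degeneracy.
[Mo(NO₂)₆]−: Ligand charges: each nitro (N-bound nitrite) is −1. With an overall charge of −1 the molybdenum centre must be in the +5 oxidation state. Mo sits in group 6, so the d-electron count is 6 − 5 = 1. The d¹ configuration leaves the e_g set evenly filled (or empty) — no strong Jahn–Teller driving force.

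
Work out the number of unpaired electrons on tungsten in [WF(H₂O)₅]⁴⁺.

1 unpaired electron

Summing ligand charges against the +4 overall charge gives an oxidation state of +5 for tungsten.
Tungsten is a group-6 element; W(V) is therefore d¹.
In an octahedral field the d¹ configuration is t₂g¹e_g⁰ (only one arrangement possible), giving 1 unpaired electron.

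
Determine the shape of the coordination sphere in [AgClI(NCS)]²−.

trigonal planar

Each chloride is −1; each iodide is −1; each isothiocyanate is −1; balancing the −2 overall charge requires Ag(I).
Ag sits in group 11, so the d-electron count is 11 − 1 = 10.
With 3 monodentate ligands the coordination number is 3.
Three ligands around a d¹⁰ centre minimise repulsion in a trigonal-planar arrangement.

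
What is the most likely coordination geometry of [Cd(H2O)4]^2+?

Water is neutral; balancing the +2 overall charge requires Cd(II).
Cd sits in group 12, so the d-electron count is 12 − 2 = 10.
Coordination number: 4.
A d¹⁰ ion has no crystal-field stabilisation preference between square planar and tetrahedral, so four ligands adopt the sterically favoured tetrahedral geometry.

tetrahedral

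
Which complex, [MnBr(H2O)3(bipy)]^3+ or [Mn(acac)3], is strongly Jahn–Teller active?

[Mn(acac)3]

[MnBr(H2O)3(bipy)]^3+: Ligand charges: each bromide is −1; water is neutral; 2,2′-bipyridine is neutral. With an overall charge of +3 the manganese centre must be in the +4 oxidation state. Mn sits in group 7, so the d-electron count is 7 − 4 = 3. The d³ configuration leaves the e_g set evenly filled (or empty) — no strong Jahn–Teller driving force.
[Mn(acac)3]: Ligand charges: each acetylacetonate is −1. With an overall charge of 0 the manganese centre must be in the +3 oxidation state. Manganese is a group-7 element; Mn(III) is therefore d⁴. Acetylacetonate is a weak-field ligand for a first-row metal, so the complex is high-spin. The t₂g³e_g¹ (high-spin) configuration has an unevenly filled e_g set; the Jahn–Teller theorem predicts a tetragonal distortion (typically axial elongation) to lift the degeneracy.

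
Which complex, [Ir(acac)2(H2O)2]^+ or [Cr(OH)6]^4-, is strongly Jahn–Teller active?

[Cr(OH)6]^4-

[Ir(acac)2(H2O)2]^+: Ligand charges: each acetylacetonate is −1; water is neutral. With an overall charge of +1 the iridium centre must be in the +3 oxidation state. Group 9 minus oxidation state 3 gives a d⁶ configuration. A 5d ion has a large Δₒ and is invariably low-spin. The d⁶ configuration leaves the e_g set evenly filled (or empty) — no strong Jahn–Teller driving force.
[Cr(OH)6]^4-: Ligand charges: each hydroxide is −1. With an overall charge of −4 the chromium centre must be in the +2 oxidation state. Group 6 minus oxidation state 2 gives a d⁴ configuration. Hydroxide is a weak-field ligand for a first-row metal, so the complex is high-spin. The t₂g³e_g¹ (high-spin) configuration has an unevenly filled e_g set; the Jahn–Teller theorem predicts a tetragonal distortion (typically axial elongation) to lift the degeneracy.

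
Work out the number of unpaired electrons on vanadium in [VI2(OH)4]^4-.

Ligand charges: each iodide is −1; each hydroxide is −1. With an overall charge of −4 the vanadium centre must be in the +2 oxidation state.
V sits in group 5, so the d-electron count is 5 − 2 = 3.
In an octahedral field the d³ configuration is t₂g³e_g⁰ (only one arrangement possible), giving 3 unpaired electrons.

3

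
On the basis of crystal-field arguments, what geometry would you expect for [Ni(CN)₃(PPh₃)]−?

Each cyanide is −1; triphenylphosphine is neutral; balancing the −1 overall charge requires Ni(II).
Nickel is a group-10 element; Ni(II) is therefore d⁸.
With 4 monodentate ligands the coordination number is 4.
Cyanide and triphenylphosphine are strong-field ligands (high in the spectrochemical series).
A 3d d⁸ ion with strong-field ligands gains enough CFSE to favour square planar over tetrahedral.

square planar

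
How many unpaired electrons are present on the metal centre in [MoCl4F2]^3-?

3 unpaired electrons

Each chloride is −1; each fluoride is −1; balancing the −3 overall charge requires Mo(III).
Group 6 minus oxidation state 3 gives a d³ configuration.
In an octahedral field the d³ configuration is t₂g³e_g⁰ (only one arrangement possible), giving 3 unpaired electrons.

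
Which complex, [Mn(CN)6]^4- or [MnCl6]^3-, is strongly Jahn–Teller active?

[MnCl6]^3-

[Mn(CN)6]^4-: Ligand charges: each cyanide is −1. With an overall charge of −4 the manganese centre must be in the +2 oxidation state. Mn sits in group 7, so the d-electron count is 7 − 2 = 5. Cyanide is a strong-field ligand (high in the spectrochemical series) for a first-row metal, so the complex is low-spin. The d⁵ configuration leaves the e_g set evenly filled (or empty) — no strong Jahn–Teller driving force.
[MnCl6]^3-: Summing ligand charges against the −3 overall charge gives an oxidation state of +3 for manganese. Mn sits in group 7, so the d-electron count is 7 − 3 = 4. Chloride is a weak-field ligand for a first-row metal, so the complex is high-spin. The t₂g³e_g¹ (high-spin) configuration has an unevenly filled e_g set; the Jahn–Teller theorem predicts a tetragonal distortion (typically axial elongation) to lift the degeneracy.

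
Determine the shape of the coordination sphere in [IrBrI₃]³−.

Summing ligand charges against the −3 overall charge gives an oxidation state of +1 for iridium.
Ir sits in group 9, so the d-electron count is 9 − 1 = 8.
With 4 monodentate ligands the coordination number is 4.
A 5d d⁸ ion has a large crystal-field splitting; square planar leaves the high-energy d_{x²−y²} orbital empty and maximises CFSE.

square planar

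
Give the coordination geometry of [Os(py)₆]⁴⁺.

octahedral

Ligand charges: pyridine is neutral. With an overall charge of +4 the osmium centre must be in the +4 oxidation state.
Osmium is a group-8 element; Os(IV) is therefore d⁴.
Coordination number: 6.
Six donors around a single metal centre give an octahedral coordination sphere.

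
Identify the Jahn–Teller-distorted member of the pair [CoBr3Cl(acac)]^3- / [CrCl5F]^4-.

[CoBr3Cl(acac)]^3-: Each bromide is −1; each chloride is −1; each acetylacetonate is −1; balancing the −3 overall charge requires Co(II). Cobalt is a group-9 element; Co(II) is therefore d⁷. Acetylacetonate, bromide, and chloride are weak-field ligands for a first-row metal, so the complex is high-spin. The d⁷ configuration leaves the e_g set evenly filled (or empty) — no strong Jahn–Teller driving force.
[CrCl5F]^4-: Ligand charges: each chloride is −1; each fluoride is −1. With an overall charge of −4 the chromium centre must be in the +2 oxidation state. Group 6 minus oxidation state 2 gives a d⁴ configuration. Chloride and fluoride are weak-field ligands for a first-row metal, so the complex is high-spin. The t₂g³e_g¹ (high-spin) configuration has an unevenly filled e_g set; the Jahn–Teller theorem predicts a tetragonal distortion (typically axial elongation) to lift the degeneracy.

[CrCl5F]^4-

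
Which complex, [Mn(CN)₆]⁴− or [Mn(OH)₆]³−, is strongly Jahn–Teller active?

[Mn(CN)₆]⁴−: Summing ligand charges against the −4 overall charge gives an oxidation state of +2 for manganese. Mn sits in group 7, so the d-electron count is 7 − 2 = 5. Cyanide is a strong-field ligand (high in the spectrochemical series) for a first-row metal, so the complex is low-spin. The d⁵ configuration leaves the e_g set evenly filled (or empty) — no strong Jahn–Teller driving force.
[Mn(OH)₆]³−: Ligand charges: each hydroxide is −1. With an overall charge of −3 the manganese centre must be in the +3 oxidation state. Group 7 minus oxidation state 3 gives a d⁴ configuration. Hydroxide is a weak-field ligand for a first-row metal, so the complex is high-spin. The t₂g³e_g¹ (high-spin) configuration has an unevenly filled e_g set; the Jahn–Teller theorem predicts a tetragonal distortion (typically axial elongation) to lift the degeneracy.

[Mn(OH)₆]³−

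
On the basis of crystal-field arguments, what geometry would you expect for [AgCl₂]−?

linear

Ligand charges: each chloride is −1. With an overall charge of −1 the silver centre must be in the +1 oxidation state.
Silver is a group-11 element; Ag(I) is therefore d¹⁰.
Coordination number: 2.
A d¹⁰ ion with only two ligands adopts a linear arrangement (sp hybridisation; no CFSE preference).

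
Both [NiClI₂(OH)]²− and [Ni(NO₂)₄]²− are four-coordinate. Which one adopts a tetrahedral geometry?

For [NiClI₂(OH)]²−: Summing ligand charges against the −2 overall charge gives an oxidation state of +2 for nickel. Group 10 minus oxidation state 2 gives a d⁸ configuration. Chloride, hydroxide, and iodide are weak-field ligands. With weak-field ligands the CFSE gain from square planar is small, so a 3d d⁸ ion takes the sterically preferred tetrahedral geometry. → tetrahedral.
For [Ni(NO₂)₄]²−: Each nitro (N-bound nitrite) is −1; balancing the −2 overall charge requires Ni(II). Ni sits in group 10, so the d-electron count is 10 − 2 = 8. Nitro (N-bound nitrite) is a strong-field ligand (high in the spectrochemical series). A 3d d⁸ ion with strong-field ligands gains enough CFSE to favour square planar over tetrahedral. → square planar.

[NiClI₂(OH)]²−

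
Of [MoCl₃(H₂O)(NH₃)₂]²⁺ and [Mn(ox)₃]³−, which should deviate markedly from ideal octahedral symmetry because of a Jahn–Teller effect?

[MoCl₃(H₂O)(NH₃)₂]²⁺: Summing ligand charges against the +2 overall charge gives an oxidation state of +5 for molybdenum. Mo sits in group 6, so the d-electron count is 6 − 5 = 1. The d¹ configuration leaves the e_g set evenly filled (or empty) — no strong Jahn–Teller driving force.
[Mn(ox)₃]³−: Summing ligand charges against the −3 overall charge gives an oxidation state of +3 for manganese. Manganese is a group-7 element; Mn(III) is therefore d⁴. Oxalate is a weak-field ligand for a first-row metal, so the complex is high-spin. The t₂g³e_g¹ (high-spin) configuration has an unevenly filled e_g set; the Jahn–Teller theorem predicts a tetragonal distortion (typically axial elongation) to lift the degeneracy.

[Mn(ox)₃]³−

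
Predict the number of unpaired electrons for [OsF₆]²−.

2 unpaired electrons

Summing ligand charges against the −2 overall charge gives an oxidation state of +4 for osmium.
Osmium is a group-8 element; Os(IV) is therefore d⁴.
The spin state decides the count: a 5d ion has a large Δₒ and is invariably low-spin.
An octahedral low-spin d⁴ ion is t₂g⁴e_g⁰, giving 2 unpaired electrons.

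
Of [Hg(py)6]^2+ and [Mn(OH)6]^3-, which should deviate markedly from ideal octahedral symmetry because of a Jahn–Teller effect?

[Hg(py)6]^2+: Summing ligand charges against the +2 overall charge gives an oxidation state of +2 for mercury. Group 12 minus oxidation state 2 gives a d¹⁰ configuration. The d¹⁰ configuration leaves the e_g set evenly filled (or empty) — no strong Jahn–Teller driving force.
[Mn(OH)6]^3-: Each hydroxide is −1; balancing the −3 overall charge requires Mn(III). Manganese is a group-7 element; Mn(III) is therefore d⁴. Hydroxide is a weak-field ligand for a first-row metal, so the complex is high-spin. The t₂g³e_g¹ (high-spin) configuration has an unevenly filled e_g set; the Jahn–Teller theorem predicts a tetragonal distortion (typically axial elongation) to lift the degeneracy.

[Mn(OH)6]^3-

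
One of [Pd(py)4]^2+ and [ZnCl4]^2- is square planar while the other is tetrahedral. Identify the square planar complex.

For [Pd(py)4]^2+: Ligand charges: pyridine is neutral. With an overall charge of +2 the palladium centre must be in the +2 oxidation state. Group 10 minus oxidation state 2 gives a d⁸ configuration. A 4d d⁸ ion has a large crystal-field splitting; square planar leaves the high-energy d_{x²−y²} orbital empty and maximises CFSE. → square planar.
For [ZnCl4]^2-: Ligand charges: each chloride is −1. With an overall charge of −2 the zinc centre must be in the +2 oxidation state. Group 12 minus oxidation state 2 gives a d¹⁰ configuration. A d¹⁰ ion has no crystal-field stabilisation preference between square planar and tetrahedral, so four ligands adopt the sterically favoured tetrahedral geometry. → tetrahedral.

[Pd(py)4]^2+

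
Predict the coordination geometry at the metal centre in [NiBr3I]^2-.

tetrahedral

Each bromide is −1; each iodide is −1; balancing the −2 overall charge requires Ni(II).
Group 10 minus oxidation state 2 gives a d⁸ configuration.
Coordination number: 4.
Bromide and iodide are weak-field ligands.
With weak-field ligands the CFSE gain from square planar is small, so a 3d d⁸ ion takes the sterically preferred tetrahedral geometry.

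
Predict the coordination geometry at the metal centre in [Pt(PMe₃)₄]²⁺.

Summing ligand charges against the +2 overall charge gives an oxidation state of +2 for platinum.
Platinum is a group-10 element; Pt(II) is therefore d⁸.
Coordination number: 4.
A 5d d⁸ ion has a large crystal-field splitting; square planar leaves the high-energy d_{x²−y²} orbital empty and maximises CFSE.

square planar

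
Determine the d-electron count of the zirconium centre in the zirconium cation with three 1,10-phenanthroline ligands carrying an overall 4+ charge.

d⁰

Summing ligand charges against the +4 overall charge gives an oxidation state of +4 for zirconium.
Zr sits in group 4, so the d-electron count is 4 − 4 = 0.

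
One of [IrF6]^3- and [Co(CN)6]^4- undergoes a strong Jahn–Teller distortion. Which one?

[IrF6]^3-: Ligand charges: each fluoride is −1. With an overall charge of −3 the iridium centre must be in the +3 oxidation state. Ir sits in group 9, so the d-electron count is 9 − 3 = 6. A 5d ion has a large Δₒ and is invariably low-spin. The d⁶ configuration leaves the e_g set evenly filled (or empty) — no strong Jahn–Teller driving force.
[Co(CN)6]^4-: Summing ligand charges against the −4 overall charge gives an oxidation state of +2 for cobalt. Cobalt is a group-9 element; Co(II) is therefore d⁷. Cyanide is a strong-field ligand (high in the spectrochemical series) for a first-row metal, so the complex is low-spin. The t₂g⁶e_g¹ (low-spin) configuration has an unevenly filled e_g set; the Jahn–Teller theorem predicts a tetragonal distortion (typically axial elongation) to lift the degeneracy.

[Co(CN)6]^4-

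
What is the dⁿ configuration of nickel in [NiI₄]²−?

d8

Summing ligand charges against the −2 overall charge gives an oxidation state of +2 for nickel.
Ni sits in group 10, so the d-electron count is 10 − 2 = 8.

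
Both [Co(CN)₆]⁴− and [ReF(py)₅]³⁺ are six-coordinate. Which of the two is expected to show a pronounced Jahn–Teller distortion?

[Co(CN)₆]⁴−: Ligand charges: each cyanide is −1. With an overall charge of −4 the cobalt centre must be in the +2 oxidation state. Cobalt is a group-9 element; Co(II) is therefore d⁷. Cyanide is a strong-field ligand (high in the spectrochemical series) for a first-row metal, so the complex is low-spin. The t₂g⁶e_g¹ (low-spin) configuration has an unevenly filled e_g set; the Jahn–Teller theorem predicts a tetragonal distortion (typically axial elongation) to lift the degeneracy.
[ReF(py)₅]³⁺: Each fluoride is −1; pyridine is neutral; balancing the +3 overall charge requires Re(IV). Group 7 minus oxidation state 4 gives a d³ configuration. The d³ configuration leaves the e_g set evenly filled (or empty) — no strong Jahn–Teller driving force.

[Co(CN)₆]⁴−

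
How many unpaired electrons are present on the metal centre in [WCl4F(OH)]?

0

Summing ligand charges against the 0 overall charge gives an oxidation state of +6 for tungsten.
Tungsten is a group-6 element; W(VI) is therefore d⁰.
In an octahedral field the d⁰ configuration is t₂g⁰e_g⁰, giving 0 unpaired electrons.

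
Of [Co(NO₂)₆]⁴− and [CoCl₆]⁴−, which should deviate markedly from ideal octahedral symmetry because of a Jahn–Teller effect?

[Co(NO₂)₆]⁴−: Each nitro (N-bound nitrite) is −1; balancing the −4 overall charge requires Co(II). Cobalt is a group-9 element; Co(II) is therefore d⁷. Nitro (N-bound nitrite) is a strong-field ligand (high in the spectrochemical series) for a first-row metal, so the complex is low-spin. The t₂g⁶e_g¹ (low-spin) configuration has an unevenly filled e_g set; the Jahn–Teller theorem predicts a tetragonal distortion (typically axial elongation) to lift the degeneracy.
[CoCl₆]⁴−: Summing ligand charges against the −4 overall charge gives an oxidation state of +2 for cobalt. Cobalt is a group-9 element; Co(II) is therefore d⁷. Chloride is a weak-field ligand for a first-row metal, so the complex is high-spin. The d⁷ configuration leaves the e_g set evenly filled (or empty) — no strong Jahn–Teller driving force.

[Co(NO₂)₆]⁴−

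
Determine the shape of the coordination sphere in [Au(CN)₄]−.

Ligand charges: each cyanide is −1. With an overall charge of −1 the gold centre must be in the +3 oxidation state.
Group 11 minus oxidation state 3 gives a d⁸ configuration.
With 4 monodentate ligands the coordination number is 4.
A 5d d⁸ ion has a large crystal-field splitting; square planar leaves the high-energy d_{x²−y²} orbital empty and maximises CFSE.

square planar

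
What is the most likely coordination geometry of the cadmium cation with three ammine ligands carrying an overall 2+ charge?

Ligand charges: ammonia is neutral. With an overall charge of +2 the cadmium centre must be in the +2 oxidation state.
Cd sits in group 12, so the d-electron count is 12 − 2 = 10.
Coordination number: 3.
Three ligands around a d¹⁰ centre minimise repulsion in a trigonal-planar arrangement.

trigonal planar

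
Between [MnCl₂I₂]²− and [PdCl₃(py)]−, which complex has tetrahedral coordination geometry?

[MnCl₂I₂]²−

For [MnCl₂I₂]²−: Each chloride is −1; each iodide is −1; balancing the −2 overall charge requires Mn(II). Manganese is a group-7 element; Mn(II) is therefore d⁵. A high-spin d⁵ ion has zero CFSE in either geometry, so four ligands adopt the sterically favoured tetrahedral geometry. → tetrahedral.
For [PdCl₃(py)]−: Summing ligand charges against the −1 overall charge gives an oxidation state of +2 for palladium. Pd sits in group 10, so the d-electron count is 10 − 2 = 8. A 4d d⁸ ion has a large crystal-field splitting; square planar leaves the high-energy d_{x²−y²} orbital empty and maximises CFSE. → square planar.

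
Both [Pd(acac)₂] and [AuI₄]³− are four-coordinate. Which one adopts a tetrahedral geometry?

For [Pd(acac)₂]: Ligand charges: each acetylacetonate is −1. With an overall charge of 0 the palladium centre must be in the +2 oxidation state. Group 10 minus oxidation state 2 gives a d⁸ configuration. A 4d d⁸ ion has a large crystal-field splitting; square planar leaves the high-energy d_{x²−y²} orbital empty and maximises CFSE. → square planar.
For [AuI₄]³−: Each iodide is −1; balancing the −3 overall charge requires Au(I). Gold is a group-11 element; Au(I) is therefore d¹⁰. A d¹⁰ ion has no crystal-field stabilisation preference between square planar and tetrahedral, so four ligands adopt the sterically favoured tetrahedral geometry. → tetrahedral.

[AuI₄]³−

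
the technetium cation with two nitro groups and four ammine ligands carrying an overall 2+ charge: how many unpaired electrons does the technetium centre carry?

Ligand charges: each nitro (N-bound nitrite) is −1; ammonia is neutral. With an overall charge of +2 the technetium centre must be in the +4 oxidation state.
Group 7 minus oxidation state 4 gives a d³ configuration.
In an octahedral field the d³ configuration is t₂g³e_g⁰ (only one arrangement possible), giving 3 unpaired electrons.

3 unpaired electrons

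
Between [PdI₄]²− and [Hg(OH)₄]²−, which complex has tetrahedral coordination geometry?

For [PdI₄]²−: Summing ligand charges against the −2 overall charge gives an oxidation state of +2 for palladium. Group 10 minus oxidation state 2 gives a d⁸ configuration. A 4d d⁸ ion has a large crystal-field splitting; square planar leaves the high-energy d_{x²−y²} orbital empty and maximises CFSE. → square planar.
For [Hg(OH)₄]²−: Each hydroxide is −1; balancing the −2 overall charge requires Hg(II). Group 12 minus oxidation state 2 gives a d¹⁰ configuration. A d¹⁰ ion has no crystal-field stabilisation preference between square planar and tetrahedral, so four ligands adopt the sterically favoured tetrahedral geometry. → tetrahedral.

[Hg(OH)₄]²−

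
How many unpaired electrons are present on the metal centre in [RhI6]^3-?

Ligand charges: each iodide is −1. With an overall charge of −3 the rhodium centre must be in the +3 oxidation state.
Group 9 minus oxidation state 3 gives a d⁶ configuration.
The spin state decides the count: a 4d ion has a large Δₒ and is invariably low-spin.
An octahedral low-spin d⁶ ion is t₂g⁶e_g⁰, giving 0 unpaired electrons.

0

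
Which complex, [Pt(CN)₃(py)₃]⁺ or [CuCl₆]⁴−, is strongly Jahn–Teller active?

[CuCl₆]⁴−

[Pt(CN)₃(py)₃]⁺: Each cyanide is −1; pyridine is neutral; balancing the +1 overall charge requires Pt(IV). Pt sits in group 10, so the d-electron count is 10 − 4 = 6. A 5d ion has a large Δₒ and is invariably low-spin. The d⁶ configuration leaves the e_g set evenly filled (or empty) — no strong Jahn–Teller driving force.
[CuCl₆]⁴−: Each chloride is −1; balancing the −4 overall charge requires Cu(II). Cu sits in group 11, so the d-electron count is 11 − 2 = 9. The t₂g⁶e_g³ configuration has an unevenly filled e_g set; the Jahn–Teller theorem predicts a tetragonal distortion (typically axial elongation) to lift the degeneracy.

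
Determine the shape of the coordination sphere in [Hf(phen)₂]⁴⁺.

Summing ligand charges against the +4 overall charge gives an oxidation state of +4 for hafnium.
Group 4 minus oxidation state 4 gives a d⁰ configuration.
Counting donor atoms: 2×1,10-phenanthroline (bidentate) → 4 donors. Coordination number = 4.
A d⁰ ion has no crystal-field stabilisation preference between square planar and tetrahedral, so four ligands adopt the sterically favoured tetrahedral geometry.

tetrahedral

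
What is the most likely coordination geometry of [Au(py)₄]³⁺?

square planar

Ligand charges: pyridine is neutral. With an overall charge of +3 the gold centre must be in the +3 oxidation state.
Group 11 minus oxidation state 3 gives a d⁸ configuration.
With 4 monodentate ligands the coordination number is 4.
A 5d d⁸ ion has a large crystal-field splitting; square planar leaves the high-energy d_{x²−y²} orbital empty and maximises CFSE.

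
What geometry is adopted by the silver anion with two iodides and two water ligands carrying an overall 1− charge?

Ligand charges: each iodide is −1; water is neutral. With an overall charge of −1 the silver centre must be in the +1 oxidation state.
Ag sits in group 11, so the d-electron count is 11 − 1 = 10.
Coordination number: 4.
A d¹⁰ ion has no crystal-field stabilisation preference between square planar and tetrahedral, so four ligands adopt the sterically favoured tetrahedral geometry.

tetrahedral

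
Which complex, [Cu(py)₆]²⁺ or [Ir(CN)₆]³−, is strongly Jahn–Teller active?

[Cu(py)₆]²⁺

[Cu(py)₆]²⁺: Ligand charges: pyridine is neutral. With an overall charge of +2 the copper centre must be in the +2 oxidation state. Group 11 minus oxidation state 2 gives a d⁹ configuration. The t₂g⁶e_g³ configuration has an unevenly filled e_g set; the Jahn–Teller theorem predicts a tetragonal distortion (typically axial elongation) to lift the degeneracy.
[Ir(CN)₆]³−: Summing ligand charges against the −3 overall charge gives an oxidation state of +3 for iridium. Ir sits in group 9, so the d-electron count is 9 − 3 = 6. A 5d ion has a large Δₒ and is invariably low-spin. The d⁶ configuration leaves the e_g set evenly filled (or empty) — no strong Jahn–Teller driving force.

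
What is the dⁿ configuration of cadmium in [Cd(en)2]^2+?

d¹⁰

Summing ligand charges against the +2 overall charge gives an oxidation state of +2 for cadmium.
Cd sits in group 12, so the d-electron count is 12 − 2 = 10.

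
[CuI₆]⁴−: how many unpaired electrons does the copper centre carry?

1

Summing ligand charges against the −4 overall charge gives an oxidation state of +2 for copper.
Group 11 minus oxidation state 2 gives a d⁹ configuration.
In an octahedral field the d⁹ configuration is t₂g⁶e_g³ (only one arrangement possible), giving 1 unpaired electron.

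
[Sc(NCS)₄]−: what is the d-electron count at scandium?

d⁰

Each isothiocyanate is −1; balancing the −1 overall charge requires Sc(III).
Group 3 minus oxidation state 3 gives a d⁰ configuration.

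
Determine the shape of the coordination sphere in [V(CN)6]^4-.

Summing ligand charges against the −4 overall charge gives an oxidation state of +2 for vanadium.
Vanadium is a group-5 element; V(II) is therefore d³.
With 6 monodentate ligands the coordination number is 6.
Six donors around a single metal centre give an octahedral coordination sphere.

octahedral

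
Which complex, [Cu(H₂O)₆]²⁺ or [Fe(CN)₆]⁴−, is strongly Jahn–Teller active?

[Cu(H₂O)₆]²⁺: Summing ligand charges against the +2 overall charge gives an oxidation state of +2 for copper. Group 11 minus oxidation state 2 gives a d⁹ configuration. The t₂g⁶e_g³ configuration has an unevenly filled e_g set; the Jahn–Teller theorem predicts a tetragonal distortion (typically axial elongation) to lift the degeneracy.
[Fe(CN)₆]⁴−: Each cyanide is −1; balancing the −4 overall charge requires Fe(II). Fe sits in group 8, so the d-electron count is 8 − 2 = 6. Cyanide is a strong-field ligand (high in the spectrochemical series) for a first-row metal, so the complex is low-spin. The d⁶ configuration leaves the e_g set evenly filled (or empty) — no strong Jahn–Teller driving force.

[Cu(H₂O)₆]²⁺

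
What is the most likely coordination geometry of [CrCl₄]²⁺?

Ligand charges: each chloride is −1. With an overall charge of +2 the chromium centre must be in the +6 oxidation state.
Cr sits in group 6, so the d-electron count is 6 − 6 = 0.
With 4 monodentate ligands the coordination number is 4.
A d⁰ ion has no crystal-field stabilisation preference between square planar and tetrahedral, so four ligands adopt the sterically favoured tetrahedral geometry.

tetrahedral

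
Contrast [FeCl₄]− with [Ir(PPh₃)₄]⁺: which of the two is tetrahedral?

For [FeCl₄]−: Summing ligand charges against the −1 overall charge gives an oxidation state of +3 for iron. Iron is a group-8 element; Fe(III) is therefore d⁵. A high-spin d⁵ ion has zero CFSE in either geometry, so four ligands adopt the sterically favoured tetrahedral geometry. → tetrahedral.
For [Ir(PPh₃)₄]⁺: Triphenylphosphine is neutral; balancing the +1 overall charge requires Ir(I). Ir sits in group 9, so the d-electron count is 9 − 1 = 8. A 5d d⁸ ion has a large crystal-field splitting; square planar leaves the high-energy d_{x²−y²} orbital empty and maximises CFSE. → square planar.

[FeCl₄]−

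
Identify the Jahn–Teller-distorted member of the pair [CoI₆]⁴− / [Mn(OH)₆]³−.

[Mn(OH)₆]³−

[CoI₆]⁴−: Summing ligand charges against the −4 overall charge gives an oxidation state of +2 for cobalt. Cobalt is a group-9 element; Co(II) is therefore d⁷. Iodide is a weak-field ligand for a first-row metal, so the complex is high-spin. The d⁷ configuration leaves the e_g set evenly filled (or empty) — no strong Jahn–Teller driving force.
[Mn(OH)₆]³−: Summing ligand charges against the −3 overall charge gives an oxidation state of +3 for manganese. Group 7 minus oxidation state 3 gives a d⁴ configuration. Hydroxide is a weak-field ligand for a first-row metal, so the complex is high-spin. The t₂g³e_g¹ (high-spin) configuration has an unevenly filled e_g set; the Jahn–Teller theorem predicts a tetragonal distortion (typically axial elongation) to lift the degeneracy.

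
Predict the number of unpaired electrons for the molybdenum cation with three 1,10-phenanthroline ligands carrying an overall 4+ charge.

Ligand charges: 1,10-phenanthroline is neutral. With an overall charge of +4 the molybdenum centre must be in the +4 oxidation state.
Mo sits in group 6, so the d-electron count is 6 − 4 = 2.
Counting donor atoms: 3×1,10-phenanthroline (bidentate) → 6 donors. Coordination number = 6.
In an octahedral field the d² configuration is t₂g²e_g⁰ (only one arrangement possible), giving 2 unpaired electrons.

2 unpaired electrons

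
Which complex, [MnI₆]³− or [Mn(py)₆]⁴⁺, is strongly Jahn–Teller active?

[MnI₆]³−: Summing ligand charges against the −3 overall charge gives an oxidation state of +3 for manganese. Mn sits in group 7, so the d-electron count is 7 − 3 = 4. Iodide is a weak-field ligand for a first-row metal, so the complex is high-spin. The t₂g³e_g¹ (high-spin) configuration has an unevenly filled e_g set; the Jahn–Teller theorem predicts a tetragonal distortion (typically axial elongation) to lift the degeneracy.
[Mn(py)₆]⁴⁺: Summing ligand charges against the +4 overall charge gives an oxidation state of +4 for manganese. Mn sits in group 7, so the d-electron count is 7 − 4 = 3. The d³ configuration leaves the e_g set evenly filled (or empty) — no strong Jahn–Teller driving force.

[MnI₆]³−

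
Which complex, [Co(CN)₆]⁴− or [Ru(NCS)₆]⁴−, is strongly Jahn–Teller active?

[Co(CN)₆]⁴−: Summing ligand charges against the −4 overall charge gives an oxidation state of +2 for cobalt. Group 9 minus oxidation state 2 gives a d⁷ configuration. Cyanide is a strong-field ligand (high in the spectrochemical series) for a first-row metal, so the complex is low-spin. The t₂g⁶e_g¹ (low-spin) configuration has an unevenly filled e_g set; the Jahn–Teller theorem predicts a tetragonal distortion (typically axial elongation) to lift the degeneracy.
[Ru(NCS)₆]⁴−: Each isothiocyanate is −1; balancing the −4 overall charge requires Ru(II). Ruthenium is a group-8 element; Ru(II) is therefore d⁶. A 4d ion has a large Δₒ and is invariably low-spin. The d⁶ configuration leaves the e_g set evenly filled (or empty) — no strong Jahn–Teller driving force.

[Co(CN)₆]⁴−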